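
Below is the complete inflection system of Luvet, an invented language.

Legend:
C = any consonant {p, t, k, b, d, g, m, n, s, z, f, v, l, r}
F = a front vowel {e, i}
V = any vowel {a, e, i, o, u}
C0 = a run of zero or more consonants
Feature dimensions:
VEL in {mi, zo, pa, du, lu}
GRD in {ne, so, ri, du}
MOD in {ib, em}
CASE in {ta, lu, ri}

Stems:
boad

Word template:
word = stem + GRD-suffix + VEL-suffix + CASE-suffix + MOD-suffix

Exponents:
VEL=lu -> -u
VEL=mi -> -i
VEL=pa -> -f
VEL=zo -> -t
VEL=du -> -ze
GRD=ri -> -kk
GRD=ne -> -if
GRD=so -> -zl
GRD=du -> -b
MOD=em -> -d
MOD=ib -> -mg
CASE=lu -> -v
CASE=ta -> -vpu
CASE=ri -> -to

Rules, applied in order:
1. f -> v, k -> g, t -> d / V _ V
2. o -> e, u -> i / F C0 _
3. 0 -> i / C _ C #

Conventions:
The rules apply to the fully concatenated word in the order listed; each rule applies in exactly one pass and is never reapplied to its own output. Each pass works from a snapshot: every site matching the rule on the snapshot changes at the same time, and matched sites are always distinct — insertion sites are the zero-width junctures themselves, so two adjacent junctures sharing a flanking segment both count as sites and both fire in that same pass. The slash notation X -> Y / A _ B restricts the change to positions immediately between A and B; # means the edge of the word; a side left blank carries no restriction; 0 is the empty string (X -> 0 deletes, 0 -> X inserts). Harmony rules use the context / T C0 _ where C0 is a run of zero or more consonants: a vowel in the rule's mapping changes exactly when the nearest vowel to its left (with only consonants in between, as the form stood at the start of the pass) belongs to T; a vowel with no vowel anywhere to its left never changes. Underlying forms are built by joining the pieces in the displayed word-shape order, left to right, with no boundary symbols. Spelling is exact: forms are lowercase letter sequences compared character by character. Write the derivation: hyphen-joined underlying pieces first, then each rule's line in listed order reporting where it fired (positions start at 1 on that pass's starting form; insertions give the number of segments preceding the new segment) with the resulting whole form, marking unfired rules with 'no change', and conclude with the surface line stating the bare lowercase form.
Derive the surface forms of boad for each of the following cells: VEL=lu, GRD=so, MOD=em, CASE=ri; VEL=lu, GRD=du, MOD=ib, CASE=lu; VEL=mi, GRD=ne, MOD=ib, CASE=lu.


cell VEL=lu, GRD=so, MOD=em, CASE=ri:
underlying: boad-zl-u-to-d
1. f -> v, k -> g, t -> d / V _ V: fires at position(s) 8: boadzludod
2. o -> e, u -> i / F C0 _: no change
3. 0 -> i / C _ C #: no change
surface: boadzludod

cell VEL=lu, GRD=du, MOD=ib, CASE=lu:
underlying: boad-b-u-v-mg
1. f -> v, k -> g, t -> d / V _ V: no change
2. o -> e, u -> i / F C0 _: no change
3. 0 -> i / C _ C #: inserts after position(s) 8: boadbuvmig
surface: boadbuvmig

cell VEL=mi, GRD=ne, MOD=ib, CASE=lu:
underlying: boad-if-i-v-mg
1. f -> v, k -> g, t -> d / V _ V: fires at position(s) 6: boadivivmg
2. o -> e, u -> i / F C0 _: no change
3. 0 -> i / C _ C #: inserts after position(s) 9: boadivivmig
surface: boadivivmig


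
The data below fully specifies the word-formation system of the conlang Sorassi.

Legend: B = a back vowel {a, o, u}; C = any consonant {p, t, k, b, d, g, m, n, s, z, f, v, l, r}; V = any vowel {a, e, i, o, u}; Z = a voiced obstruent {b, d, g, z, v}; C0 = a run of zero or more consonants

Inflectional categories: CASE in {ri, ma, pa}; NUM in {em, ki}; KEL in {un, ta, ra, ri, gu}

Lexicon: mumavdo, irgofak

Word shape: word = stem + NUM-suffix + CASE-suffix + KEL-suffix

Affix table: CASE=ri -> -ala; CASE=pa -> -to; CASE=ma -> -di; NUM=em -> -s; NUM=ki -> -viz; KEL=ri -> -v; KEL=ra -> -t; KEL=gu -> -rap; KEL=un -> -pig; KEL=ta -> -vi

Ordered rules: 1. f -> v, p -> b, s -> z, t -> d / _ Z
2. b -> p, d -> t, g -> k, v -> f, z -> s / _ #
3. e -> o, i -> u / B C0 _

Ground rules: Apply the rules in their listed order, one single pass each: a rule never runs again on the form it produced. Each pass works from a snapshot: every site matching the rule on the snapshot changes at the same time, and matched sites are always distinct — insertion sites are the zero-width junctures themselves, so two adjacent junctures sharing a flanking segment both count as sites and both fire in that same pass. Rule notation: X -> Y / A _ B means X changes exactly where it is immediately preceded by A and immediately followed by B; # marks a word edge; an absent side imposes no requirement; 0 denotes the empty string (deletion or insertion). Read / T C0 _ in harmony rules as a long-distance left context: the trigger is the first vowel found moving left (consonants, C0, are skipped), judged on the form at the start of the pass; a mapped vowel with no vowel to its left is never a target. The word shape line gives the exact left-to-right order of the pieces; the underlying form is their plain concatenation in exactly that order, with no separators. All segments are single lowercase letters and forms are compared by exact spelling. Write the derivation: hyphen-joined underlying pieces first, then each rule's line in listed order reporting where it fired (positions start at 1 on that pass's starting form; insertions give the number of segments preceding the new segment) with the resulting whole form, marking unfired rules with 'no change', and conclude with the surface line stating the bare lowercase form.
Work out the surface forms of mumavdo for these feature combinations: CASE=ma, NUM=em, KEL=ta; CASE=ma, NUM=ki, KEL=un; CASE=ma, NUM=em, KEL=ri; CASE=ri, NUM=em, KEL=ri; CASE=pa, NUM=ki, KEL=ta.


cell CASE=ma, NUM=em, KEL=ta:
underlying: mumavdo-s-di-vi
1. f -> v, p -> b, s -> z, t -> d / _ Z: fires at position(s) 8: mumavdozdivi
2. b -> p, d -> t, g -> k, v -> f, z -> s / _ #: no change
3. e -> o, i -> u / B C0 _: fires at position(s) 10: mumavdozduvi
surface: mumavdozduvi

cell CASE=ma, NUM=ki, KEL=un:
underlying: mumavdo-viz-di-pig
1. f -> v, p -> b, s -> z, t -> d / _ Z: no change
2. b -> p, d -> t, g -> k, v -> f, z -> s / _ #: fires at position(s) 15: mumavdovizdipik
3. e -> o, i -> u / B C0 _: fires at position(s) 9: mumavdovuzdipik
surface: mumavdovuzdipik

cell CASE=ma, NUM=em, KEL=ri:
underlying: mumavdo-s-di-v
1. f -> v, p -> b, s -> z, t -> d / _ Z: fires at position(s) 8: mumavdozdiv
2. b -> p, d -> t, g -> k, v -> f, z -> s / _ #: fires at position(s) 11: mumavdozdif
3. e -> o, i -> u / B C0 _: fires at position(s) 10: mumavdozduf
surface: mumavdozduf

cell CASE=ri, NUM=em, KEL=ri:
underlying: mumavdo-s-ala-v
1. f -> v, p -> b, s -> z, t -> d / _ Z: no change
2. b -> p, d -> t, g -> k, v -> f, z -> s / _ #: fires at position(s) 12: mumavdosalaf
3. e -> o, i -> u / B C0 _: no change
surface: mumavdosalaf

cell CASE=pa, NUM=ki, KEL=ta:
underlying: mumavdo-viz-to-vi
1. f -> v, p -> b, s -> z, t -> d / _ Z: no change
2. b -> p, d -> t, g -> k, v -> f, z -> s / _ #: no change
3. e -> o, i -> u / B C0 _: fires at position(s) 9, 14: mumavdovuztovu
surface: mumavdovuztovu


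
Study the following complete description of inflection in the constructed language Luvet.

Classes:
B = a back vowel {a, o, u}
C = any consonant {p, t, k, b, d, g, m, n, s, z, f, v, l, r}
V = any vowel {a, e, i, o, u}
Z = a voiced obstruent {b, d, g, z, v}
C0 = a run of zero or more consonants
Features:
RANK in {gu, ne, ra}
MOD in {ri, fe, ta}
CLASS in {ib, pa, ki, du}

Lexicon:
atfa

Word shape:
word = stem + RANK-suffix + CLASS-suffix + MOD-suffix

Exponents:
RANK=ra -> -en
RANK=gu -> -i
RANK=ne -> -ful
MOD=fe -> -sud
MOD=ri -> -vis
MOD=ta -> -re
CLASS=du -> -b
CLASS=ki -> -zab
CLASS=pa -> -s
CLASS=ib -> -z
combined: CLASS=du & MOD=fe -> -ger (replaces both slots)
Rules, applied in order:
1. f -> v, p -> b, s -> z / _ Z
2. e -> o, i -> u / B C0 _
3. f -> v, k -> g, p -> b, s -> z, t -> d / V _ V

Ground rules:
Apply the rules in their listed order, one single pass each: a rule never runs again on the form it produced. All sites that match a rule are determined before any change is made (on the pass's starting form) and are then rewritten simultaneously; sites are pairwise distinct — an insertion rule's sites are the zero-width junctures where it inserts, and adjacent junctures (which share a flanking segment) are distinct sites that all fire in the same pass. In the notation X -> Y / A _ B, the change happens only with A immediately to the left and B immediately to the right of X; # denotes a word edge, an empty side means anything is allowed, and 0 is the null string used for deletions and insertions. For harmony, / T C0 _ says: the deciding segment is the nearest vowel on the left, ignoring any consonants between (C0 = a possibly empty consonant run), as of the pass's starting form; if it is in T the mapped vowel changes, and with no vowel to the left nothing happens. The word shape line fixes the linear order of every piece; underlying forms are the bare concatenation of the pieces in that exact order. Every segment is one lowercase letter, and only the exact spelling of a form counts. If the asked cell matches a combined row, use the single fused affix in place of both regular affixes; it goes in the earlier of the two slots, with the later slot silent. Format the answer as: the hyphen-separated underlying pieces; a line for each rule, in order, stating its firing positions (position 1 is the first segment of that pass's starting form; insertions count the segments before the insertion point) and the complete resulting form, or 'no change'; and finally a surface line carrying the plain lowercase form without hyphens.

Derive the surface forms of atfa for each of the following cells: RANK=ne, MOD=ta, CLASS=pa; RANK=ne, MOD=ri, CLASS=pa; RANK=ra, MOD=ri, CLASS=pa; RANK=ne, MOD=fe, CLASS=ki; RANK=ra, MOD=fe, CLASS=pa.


cell RANK=ne, MOD=ta, CLASS=pa:
underlying: atfa-ful-s-re
1. f -> v, p -> b, s -> z / _ Z: no change
2. e -> o, i -> u / B C0 _: fires at position(s) 10: atfafulsro
3. f -> v, k -> g, p -> b, s -> z, t -> d / V _ V: fires at position(s) 5: atfavulsro
surface: atfavulsro

cell RANK=ne, MOD=ri, CLASS=pa:
underlying: atfa-ful-s-vis
1. f -> v, p -> b, s -> z / _ Z: fires at position(s) 8: atfafulzvis
2. e -> o, i -> u / B C0 _: fires at position(s) 10: atfafulzvus
3. f -> v, k -> g, p -> b, s -> z, t -> d / V _ V: fires at position(s) 5: atfavulzvus
surface: atfavulzvus

cell RANK=ra, MOD=ri, CLASS=pa:
underlying: atfa-en-s-vis
1. f -> v, p -> b, s -> z / _ Z: fires at position(s) 7: atfaenzvis
2. e -> o, i -> u / B C0 _: fires at position(s) 5: atfaonzvis
3. f -> v, k -> g, p -> b, s -> z, t -> d / V _ V: no change
surface: atfaonzvis

cell RANK=ne, MOD=fe, CLASS=ki:
underlying: atfa-ful-zab-sud
1. f -> v, p -> b, s -> z / _ Z: no change
2. e -> o, i -> u / B C0 _: no change
3. f -> v, k -> g, p -> b, s -> z, t -> d / V _ V: fires at position(s) 5: atfavulzabsud
surface: atfavulzabsud

cell RANK=ra, MOD=fe, CLASS=pa:
underlying: atfa-en-s-sud
1. f -> v, p -> b, s -> z / _ Z: no change
2. e -> o, i -> u / B C0 _: fires at position(s) 5: atfaonssud
3. f -> v, k -> g, p -> b, s -> z, t -> d / V _ V: no change
surface: atfaonssud


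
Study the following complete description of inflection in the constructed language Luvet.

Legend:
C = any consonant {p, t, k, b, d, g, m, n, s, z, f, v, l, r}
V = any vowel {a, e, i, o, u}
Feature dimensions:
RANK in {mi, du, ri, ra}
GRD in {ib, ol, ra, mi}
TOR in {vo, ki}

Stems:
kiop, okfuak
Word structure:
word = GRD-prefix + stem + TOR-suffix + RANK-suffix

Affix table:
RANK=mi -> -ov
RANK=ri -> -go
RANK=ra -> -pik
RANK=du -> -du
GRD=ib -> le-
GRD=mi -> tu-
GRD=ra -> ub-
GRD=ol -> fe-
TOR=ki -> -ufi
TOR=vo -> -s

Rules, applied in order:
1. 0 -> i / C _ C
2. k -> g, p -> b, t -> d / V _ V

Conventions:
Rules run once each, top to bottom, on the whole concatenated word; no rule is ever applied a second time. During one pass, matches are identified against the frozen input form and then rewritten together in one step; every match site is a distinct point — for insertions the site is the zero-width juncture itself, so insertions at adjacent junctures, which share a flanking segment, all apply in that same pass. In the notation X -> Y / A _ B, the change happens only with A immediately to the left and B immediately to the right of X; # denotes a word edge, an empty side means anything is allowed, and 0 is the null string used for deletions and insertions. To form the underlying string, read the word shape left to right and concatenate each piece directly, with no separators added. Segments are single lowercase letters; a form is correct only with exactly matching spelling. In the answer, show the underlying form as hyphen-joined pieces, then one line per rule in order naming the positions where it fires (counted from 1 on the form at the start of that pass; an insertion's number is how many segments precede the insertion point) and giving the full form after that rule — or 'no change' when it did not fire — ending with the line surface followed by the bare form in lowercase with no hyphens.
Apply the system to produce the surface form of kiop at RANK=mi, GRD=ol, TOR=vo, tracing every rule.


underlying: fe-kiop-s-ov
1. 0 -> i / C _ C: inserts after position(s) 6: fekiopisov
2. k -> g, p -> b, t -> d / V _ V: fires at position(s) 3, 6: fegiobisov
surface: fegiobisov


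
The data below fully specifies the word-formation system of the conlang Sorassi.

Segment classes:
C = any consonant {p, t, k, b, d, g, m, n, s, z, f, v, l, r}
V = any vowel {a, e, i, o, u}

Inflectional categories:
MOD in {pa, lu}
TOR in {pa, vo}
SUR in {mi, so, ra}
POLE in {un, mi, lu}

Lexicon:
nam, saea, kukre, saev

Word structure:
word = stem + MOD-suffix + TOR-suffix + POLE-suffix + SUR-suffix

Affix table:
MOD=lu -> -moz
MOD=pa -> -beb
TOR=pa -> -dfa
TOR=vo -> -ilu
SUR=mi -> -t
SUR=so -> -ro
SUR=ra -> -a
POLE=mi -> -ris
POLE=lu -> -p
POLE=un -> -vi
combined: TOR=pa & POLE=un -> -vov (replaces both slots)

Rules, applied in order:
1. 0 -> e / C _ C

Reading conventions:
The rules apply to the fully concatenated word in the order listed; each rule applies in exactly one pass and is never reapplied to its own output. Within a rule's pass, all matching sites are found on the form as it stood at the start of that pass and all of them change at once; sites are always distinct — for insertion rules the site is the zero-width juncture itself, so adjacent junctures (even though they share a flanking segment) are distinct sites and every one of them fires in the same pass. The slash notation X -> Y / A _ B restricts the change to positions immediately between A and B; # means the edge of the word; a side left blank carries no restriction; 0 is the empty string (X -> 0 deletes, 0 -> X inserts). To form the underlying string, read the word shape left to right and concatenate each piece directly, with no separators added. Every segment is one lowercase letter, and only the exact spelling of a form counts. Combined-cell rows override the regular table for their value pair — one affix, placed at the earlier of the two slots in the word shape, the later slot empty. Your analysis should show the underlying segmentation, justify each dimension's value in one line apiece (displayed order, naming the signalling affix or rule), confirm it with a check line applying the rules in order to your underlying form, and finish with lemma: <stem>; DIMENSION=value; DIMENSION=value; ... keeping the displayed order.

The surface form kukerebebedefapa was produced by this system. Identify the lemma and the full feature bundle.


underlying: kukre-beb-dfa-p-a
MOD=pa - signalled by the affix -beb
TOR=pa - signalled by the affix -dfa
SUR=ra - signalled by the affix -a
POLE=lu - signalled by the affix -p
check: kukrebebdfapa -> kukerebebedefapa
lemma: kukre; MOD=pa; TOR=pa; SUR=ra; POLE=lu


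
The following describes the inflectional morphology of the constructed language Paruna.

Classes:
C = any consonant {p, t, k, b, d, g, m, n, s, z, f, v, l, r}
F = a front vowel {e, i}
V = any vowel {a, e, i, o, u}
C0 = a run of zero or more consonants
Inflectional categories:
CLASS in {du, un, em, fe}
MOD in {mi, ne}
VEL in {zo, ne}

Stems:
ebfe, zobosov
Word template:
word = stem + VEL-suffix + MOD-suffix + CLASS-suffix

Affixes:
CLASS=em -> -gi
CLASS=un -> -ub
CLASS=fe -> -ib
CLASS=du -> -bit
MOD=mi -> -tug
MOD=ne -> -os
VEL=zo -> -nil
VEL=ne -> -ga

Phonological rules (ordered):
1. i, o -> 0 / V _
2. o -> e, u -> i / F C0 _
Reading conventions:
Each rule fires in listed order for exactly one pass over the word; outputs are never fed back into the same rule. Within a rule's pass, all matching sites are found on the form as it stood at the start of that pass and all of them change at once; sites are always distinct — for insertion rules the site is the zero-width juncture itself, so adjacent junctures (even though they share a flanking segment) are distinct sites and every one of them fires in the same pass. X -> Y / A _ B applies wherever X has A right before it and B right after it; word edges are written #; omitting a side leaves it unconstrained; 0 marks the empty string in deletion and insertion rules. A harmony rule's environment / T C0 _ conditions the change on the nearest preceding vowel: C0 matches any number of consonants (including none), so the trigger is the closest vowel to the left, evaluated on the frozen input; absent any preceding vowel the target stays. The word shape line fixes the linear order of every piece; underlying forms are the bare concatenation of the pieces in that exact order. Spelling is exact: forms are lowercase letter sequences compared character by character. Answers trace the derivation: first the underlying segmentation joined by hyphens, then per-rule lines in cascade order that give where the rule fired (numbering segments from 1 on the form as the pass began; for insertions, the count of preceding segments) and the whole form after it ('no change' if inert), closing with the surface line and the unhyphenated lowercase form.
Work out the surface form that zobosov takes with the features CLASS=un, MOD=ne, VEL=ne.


underlying: zobosov-ga-os-ub
1. i, o -> 0 / V _: fires at position(s) 10: zobosovgasub
2. o -> e, u -> i / F C0 _: no change
surface: zobosovgasub


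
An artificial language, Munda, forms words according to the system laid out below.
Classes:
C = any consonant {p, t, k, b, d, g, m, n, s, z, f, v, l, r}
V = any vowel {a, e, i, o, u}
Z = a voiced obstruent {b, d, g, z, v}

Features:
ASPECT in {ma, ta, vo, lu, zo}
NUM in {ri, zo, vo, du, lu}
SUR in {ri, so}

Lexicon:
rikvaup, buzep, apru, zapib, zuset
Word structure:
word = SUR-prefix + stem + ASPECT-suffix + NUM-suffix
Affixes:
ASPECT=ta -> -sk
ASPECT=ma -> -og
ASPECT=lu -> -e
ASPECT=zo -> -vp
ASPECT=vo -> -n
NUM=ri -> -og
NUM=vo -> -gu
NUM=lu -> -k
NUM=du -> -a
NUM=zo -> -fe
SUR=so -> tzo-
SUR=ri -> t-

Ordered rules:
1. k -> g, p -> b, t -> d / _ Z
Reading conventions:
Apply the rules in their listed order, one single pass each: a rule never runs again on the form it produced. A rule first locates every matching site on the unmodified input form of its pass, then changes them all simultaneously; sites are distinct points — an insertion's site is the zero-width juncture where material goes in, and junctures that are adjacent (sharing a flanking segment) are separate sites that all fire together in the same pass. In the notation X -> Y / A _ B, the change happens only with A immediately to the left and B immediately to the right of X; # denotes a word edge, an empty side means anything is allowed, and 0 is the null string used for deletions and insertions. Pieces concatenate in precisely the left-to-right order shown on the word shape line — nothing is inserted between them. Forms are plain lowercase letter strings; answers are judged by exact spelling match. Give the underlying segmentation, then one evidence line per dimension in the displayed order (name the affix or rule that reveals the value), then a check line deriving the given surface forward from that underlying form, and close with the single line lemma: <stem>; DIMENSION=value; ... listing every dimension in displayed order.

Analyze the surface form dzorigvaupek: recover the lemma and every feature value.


underlying: tzo-rikvaup-e-k
ASPECT=lu - signalled by the affix -e
NUM=lu - signalled by the affix -k
SUR=so - signalled by the affix tzo-
check: tzorikvaupek -> dzorigvaupek
lemma: rikvaup; ASPECT=lu; NUM=lu; SUR=so


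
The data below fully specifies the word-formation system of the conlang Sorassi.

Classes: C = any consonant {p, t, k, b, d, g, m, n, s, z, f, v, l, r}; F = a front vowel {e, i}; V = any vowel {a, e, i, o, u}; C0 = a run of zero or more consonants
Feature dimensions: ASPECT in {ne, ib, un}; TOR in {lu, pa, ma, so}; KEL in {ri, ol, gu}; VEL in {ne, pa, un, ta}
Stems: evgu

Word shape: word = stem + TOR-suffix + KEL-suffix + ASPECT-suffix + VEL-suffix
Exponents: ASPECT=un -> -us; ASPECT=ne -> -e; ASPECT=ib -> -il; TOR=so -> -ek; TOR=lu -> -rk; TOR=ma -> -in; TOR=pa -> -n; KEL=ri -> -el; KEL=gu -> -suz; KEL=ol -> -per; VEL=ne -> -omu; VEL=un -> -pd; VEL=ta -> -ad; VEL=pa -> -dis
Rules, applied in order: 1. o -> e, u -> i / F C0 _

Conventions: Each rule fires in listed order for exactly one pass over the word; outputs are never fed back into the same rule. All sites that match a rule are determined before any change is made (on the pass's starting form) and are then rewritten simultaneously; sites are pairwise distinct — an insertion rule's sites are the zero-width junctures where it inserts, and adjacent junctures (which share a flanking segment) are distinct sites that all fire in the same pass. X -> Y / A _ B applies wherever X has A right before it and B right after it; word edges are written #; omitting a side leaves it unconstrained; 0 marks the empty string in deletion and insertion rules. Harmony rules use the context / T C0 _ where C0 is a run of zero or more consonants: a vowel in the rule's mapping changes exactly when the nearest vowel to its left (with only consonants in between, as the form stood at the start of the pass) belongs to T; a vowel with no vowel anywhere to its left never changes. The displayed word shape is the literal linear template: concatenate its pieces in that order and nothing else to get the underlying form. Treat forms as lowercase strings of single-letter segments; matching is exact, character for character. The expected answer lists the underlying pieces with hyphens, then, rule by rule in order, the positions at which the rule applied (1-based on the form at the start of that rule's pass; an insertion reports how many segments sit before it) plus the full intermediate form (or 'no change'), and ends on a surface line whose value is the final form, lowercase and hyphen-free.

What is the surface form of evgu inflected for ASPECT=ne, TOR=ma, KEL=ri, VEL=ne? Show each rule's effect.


underlying: evgu-in-el-e-omu
1. o -> e, u -> i / F C0 _: fires at position(s) 4, 10: evgiineleemu
surface: evgiineleemu


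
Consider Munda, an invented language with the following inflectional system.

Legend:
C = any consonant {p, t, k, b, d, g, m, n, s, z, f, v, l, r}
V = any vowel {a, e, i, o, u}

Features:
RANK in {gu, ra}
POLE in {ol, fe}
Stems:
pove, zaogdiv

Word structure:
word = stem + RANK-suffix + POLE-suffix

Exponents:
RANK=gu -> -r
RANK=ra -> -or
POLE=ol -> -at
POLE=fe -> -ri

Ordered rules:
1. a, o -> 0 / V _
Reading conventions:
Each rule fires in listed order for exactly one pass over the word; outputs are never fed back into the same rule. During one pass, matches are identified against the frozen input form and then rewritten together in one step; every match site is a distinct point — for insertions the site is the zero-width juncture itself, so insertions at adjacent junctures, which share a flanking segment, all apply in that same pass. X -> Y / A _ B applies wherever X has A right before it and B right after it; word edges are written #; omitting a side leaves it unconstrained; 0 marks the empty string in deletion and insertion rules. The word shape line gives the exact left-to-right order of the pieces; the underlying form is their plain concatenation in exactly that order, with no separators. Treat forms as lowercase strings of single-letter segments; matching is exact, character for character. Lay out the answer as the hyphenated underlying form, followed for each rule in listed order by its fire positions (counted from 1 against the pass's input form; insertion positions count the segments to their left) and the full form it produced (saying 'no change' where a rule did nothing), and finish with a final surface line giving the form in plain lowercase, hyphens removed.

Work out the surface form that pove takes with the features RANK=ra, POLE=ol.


underlying: pove-or-at
1. a, o -> 0 / V _: fires at position(s) 5: poverat
surface: poverat


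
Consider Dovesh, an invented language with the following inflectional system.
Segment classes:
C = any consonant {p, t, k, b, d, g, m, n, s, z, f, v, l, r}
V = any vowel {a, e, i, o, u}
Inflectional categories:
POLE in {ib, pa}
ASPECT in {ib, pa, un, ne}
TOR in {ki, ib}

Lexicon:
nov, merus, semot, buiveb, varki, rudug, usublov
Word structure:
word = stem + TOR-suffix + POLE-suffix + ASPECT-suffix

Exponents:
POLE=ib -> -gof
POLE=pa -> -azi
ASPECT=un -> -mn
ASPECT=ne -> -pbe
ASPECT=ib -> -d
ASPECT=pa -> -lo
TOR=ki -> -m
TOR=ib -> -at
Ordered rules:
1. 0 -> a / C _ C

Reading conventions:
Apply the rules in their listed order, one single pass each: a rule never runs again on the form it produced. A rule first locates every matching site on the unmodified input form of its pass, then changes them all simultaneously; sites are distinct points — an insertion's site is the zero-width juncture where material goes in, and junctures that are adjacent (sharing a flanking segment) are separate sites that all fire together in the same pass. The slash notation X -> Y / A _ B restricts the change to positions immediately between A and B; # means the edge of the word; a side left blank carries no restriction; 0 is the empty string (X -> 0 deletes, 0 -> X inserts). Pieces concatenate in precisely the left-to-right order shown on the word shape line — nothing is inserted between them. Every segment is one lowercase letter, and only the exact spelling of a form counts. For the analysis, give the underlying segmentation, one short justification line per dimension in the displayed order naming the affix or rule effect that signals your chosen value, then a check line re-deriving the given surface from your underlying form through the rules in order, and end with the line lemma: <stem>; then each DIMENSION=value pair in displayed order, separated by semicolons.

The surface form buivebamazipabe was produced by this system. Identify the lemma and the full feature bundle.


underlying: buiveb-m-azi-pbe
POLE=pa - signalled by the affix -azi
ASPECT=ne - signalled by the affix -pbe
TOR=ki - signalled by the affix -m
check: buivebmazipbe -> buivebamazipabe
lemma: buiveb; POLE=pa; ASPECT=ne; TOR=ki


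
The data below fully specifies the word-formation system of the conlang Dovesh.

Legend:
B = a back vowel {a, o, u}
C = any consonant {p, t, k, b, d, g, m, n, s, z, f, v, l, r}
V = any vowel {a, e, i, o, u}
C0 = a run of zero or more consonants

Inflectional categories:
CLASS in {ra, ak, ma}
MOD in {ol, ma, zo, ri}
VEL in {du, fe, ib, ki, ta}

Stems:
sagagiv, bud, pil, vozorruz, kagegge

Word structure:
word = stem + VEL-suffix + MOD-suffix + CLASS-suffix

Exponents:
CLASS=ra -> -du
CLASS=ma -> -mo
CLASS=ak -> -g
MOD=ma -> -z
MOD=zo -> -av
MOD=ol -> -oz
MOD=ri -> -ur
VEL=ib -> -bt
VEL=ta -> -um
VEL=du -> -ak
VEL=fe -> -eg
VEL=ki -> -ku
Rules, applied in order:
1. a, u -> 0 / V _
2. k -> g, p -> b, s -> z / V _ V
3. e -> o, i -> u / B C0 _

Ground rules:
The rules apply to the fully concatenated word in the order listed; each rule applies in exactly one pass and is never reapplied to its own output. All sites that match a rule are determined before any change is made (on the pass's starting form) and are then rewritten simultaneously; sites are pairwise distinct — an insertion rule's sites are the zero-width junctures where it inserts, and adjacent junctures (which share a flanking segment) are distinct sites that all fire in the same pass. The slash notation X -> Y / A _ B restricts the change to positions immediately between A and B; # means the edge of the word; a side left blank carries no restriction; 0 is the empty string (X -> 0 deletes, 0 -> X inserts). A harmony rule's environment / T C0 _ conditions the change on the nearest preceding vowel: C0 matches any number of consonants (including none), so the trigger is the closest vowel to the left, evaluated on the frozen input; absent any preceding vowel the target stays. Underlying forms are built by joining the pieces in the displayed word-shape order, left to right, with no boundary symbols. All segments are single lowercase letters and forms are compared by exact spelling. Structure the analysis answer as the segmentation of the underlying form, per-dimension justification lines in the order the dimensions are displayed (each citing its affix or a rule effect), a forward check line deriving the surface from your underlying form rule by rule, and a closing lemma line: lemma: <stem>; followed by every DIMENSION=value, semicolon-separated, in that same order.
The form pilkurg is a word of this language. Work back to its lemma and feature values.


underlying: pil-ku-ur-g
CLASS=ak - signalled by the affix -g
MOD=ri - signalled by the affix -ur
VEL=ki - signalled by the affix -ku
check: pilkuurg -> pilkurg -> pilkurg -> pilkurg
lemma: pil; CLASS=ak; MOD=ri; VEL=ki


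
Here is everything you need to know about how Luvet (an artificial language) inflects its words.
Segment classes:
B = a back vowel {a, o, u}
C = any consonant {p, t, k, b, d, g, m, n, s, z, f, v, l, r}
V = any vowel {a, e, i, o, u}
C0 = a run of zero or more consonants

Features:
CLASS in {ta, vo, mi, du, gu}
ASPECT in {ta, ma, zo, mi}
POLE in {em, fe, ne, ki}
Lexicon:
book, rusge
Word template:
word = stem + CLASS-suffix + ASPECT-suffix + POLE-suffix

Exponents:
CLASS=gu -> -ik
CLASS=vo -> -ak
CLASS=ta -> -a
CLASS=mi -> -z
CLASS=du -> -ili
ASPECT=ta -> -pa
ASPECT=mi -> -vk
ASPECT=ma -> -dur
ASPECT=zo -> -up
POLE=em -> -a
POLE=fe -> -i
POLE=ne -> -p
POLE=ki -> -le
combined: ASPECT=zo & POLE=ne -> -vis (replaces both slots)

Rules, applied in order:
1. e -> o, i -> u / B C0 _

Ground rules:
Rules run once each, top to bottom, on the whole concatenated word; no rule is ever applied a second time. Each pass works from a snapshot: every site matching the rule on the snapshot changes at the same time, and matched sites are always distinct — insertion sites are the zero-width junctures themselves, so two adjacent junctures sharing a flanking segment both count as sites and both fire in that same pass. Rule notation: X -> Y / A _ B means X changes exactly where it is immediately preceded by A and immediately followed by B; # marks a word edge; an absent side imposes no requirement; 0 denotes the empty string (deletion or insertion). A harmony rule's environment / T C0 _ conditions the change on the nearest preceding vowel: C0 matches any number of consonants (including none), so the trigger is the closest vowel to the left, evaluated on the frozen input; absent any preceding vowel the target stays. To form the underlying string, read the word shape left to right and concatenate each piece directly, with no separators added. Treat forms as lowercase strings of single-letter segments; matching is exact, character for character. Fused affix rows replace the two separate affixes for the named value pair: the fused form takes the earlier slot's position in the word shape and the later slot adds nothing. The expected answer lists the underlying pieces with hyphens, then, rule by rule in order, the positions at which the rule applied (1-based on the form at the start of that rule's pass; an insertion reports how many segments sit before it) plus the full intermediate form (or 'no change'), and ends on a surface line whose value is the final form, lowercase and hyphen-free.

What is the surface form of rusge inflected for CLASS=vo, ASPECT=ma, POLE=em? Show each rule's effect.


underlying: rusge-ak-dur-a
1. e -> o, i -> u / B C0 _: fires at position(s) 5: rusgoakdura
surface: rusgoakdura


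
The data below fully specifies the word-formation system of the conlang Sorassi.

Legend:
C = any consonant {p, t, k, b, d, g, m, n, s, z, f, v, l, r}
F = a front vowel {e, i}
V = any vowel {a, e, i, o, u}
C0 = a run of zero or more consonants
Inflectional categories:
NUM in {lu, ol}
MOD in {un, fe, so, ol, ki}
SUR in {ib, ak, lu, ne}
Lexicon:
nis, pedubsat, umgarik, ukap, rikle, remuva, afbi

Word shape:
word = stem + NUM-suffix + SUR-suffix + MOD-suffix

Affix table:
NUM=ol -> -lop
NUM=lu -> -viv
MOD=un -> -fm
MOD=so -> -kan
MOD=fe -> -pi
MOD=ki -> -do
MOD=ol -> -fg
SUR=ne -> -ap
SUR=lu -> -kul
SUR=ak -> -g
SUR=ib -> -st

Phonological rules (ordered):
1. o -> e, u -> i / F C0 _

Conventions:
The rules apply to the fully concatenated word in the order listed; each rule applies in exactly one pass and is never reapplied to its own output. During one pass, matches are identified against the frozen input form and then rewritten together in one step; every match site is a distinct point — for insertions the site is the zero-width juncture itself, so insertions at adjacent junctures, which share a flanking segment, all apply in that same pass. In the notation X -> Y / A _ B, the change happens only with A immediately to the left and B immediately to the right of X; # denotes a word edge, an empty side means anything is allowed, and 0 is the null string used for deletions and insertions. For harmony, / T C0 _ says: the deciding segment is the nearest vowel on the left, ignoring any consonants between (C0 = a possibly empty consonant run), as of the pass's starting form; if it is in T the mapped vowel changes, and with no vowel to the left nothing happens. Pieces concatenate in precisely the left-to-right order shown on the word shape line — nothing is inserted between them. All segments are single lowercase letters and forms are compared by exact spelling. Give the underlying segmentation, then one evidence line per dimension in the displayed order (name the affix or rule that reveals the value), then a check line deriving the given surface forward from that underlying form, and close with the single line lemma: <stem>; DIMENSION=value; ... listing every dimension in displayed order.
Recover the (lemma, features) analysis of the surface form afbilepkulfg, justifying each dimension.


underlying: afbi-lop-kul-fg
NUM=ol - signalled by the affix -lop
MOD=ol - signalled by the affix -fg
SUR=lu - signalled by the affix -kul
check: afbilopkulfg -> afbilepkulfg
lemma: afbi; NUM=ol; MOD=ol; SUR=lu


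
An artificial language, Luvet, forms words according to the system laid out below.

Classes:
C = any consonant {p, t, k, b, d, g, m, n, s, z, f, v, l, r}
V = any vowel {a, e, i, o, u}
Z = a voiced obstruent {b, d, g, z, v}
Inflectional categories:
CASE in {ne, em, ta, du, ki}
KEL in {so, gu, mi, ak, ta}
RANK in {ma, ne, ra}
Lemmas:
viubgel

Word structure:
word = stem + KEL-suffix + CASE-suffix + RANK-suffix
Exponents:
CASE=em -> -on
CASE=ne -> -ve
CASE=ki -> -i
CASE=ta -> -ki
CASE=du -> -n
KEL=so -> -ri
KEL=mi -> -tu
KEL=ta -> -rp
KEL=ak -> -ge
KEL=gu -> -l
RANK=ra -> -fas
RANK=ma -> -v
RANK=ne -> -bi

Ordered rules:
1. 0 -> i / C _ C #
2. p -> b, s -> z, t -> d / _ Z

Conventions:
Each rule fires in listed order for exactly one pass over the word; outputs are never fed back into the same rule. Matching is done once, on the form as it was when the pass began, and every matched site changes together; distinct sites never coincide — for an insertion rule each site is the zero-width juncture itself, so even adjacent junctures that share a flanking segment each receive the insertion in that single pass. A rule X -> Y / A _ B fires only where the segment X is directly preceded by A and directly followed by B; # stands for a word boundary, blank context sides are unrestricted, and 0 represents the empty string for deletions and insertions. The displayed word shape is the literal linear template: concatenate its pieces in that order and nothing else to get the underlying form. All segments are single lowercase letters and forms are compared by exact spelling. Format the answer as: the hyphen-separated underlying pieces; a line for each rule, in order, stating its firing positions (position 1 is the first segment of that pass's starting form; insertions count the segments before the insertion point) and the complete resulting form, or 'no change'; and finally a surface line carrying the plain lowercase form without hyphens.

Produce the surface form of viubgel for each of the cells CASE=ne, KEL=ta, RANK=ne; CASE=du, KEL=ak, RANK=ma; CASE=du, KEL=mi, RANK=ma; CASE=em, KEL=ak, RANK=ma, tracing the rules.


cell CASE=ne, KEL=ta, RANK=ne:
underlying: viubgel-rp-ve-bi
1. 0 -> i / C _ C #: no change
2. p -> b, s -> z, t -> d / _ Z: fires at position(s) 9: viubgelrbvebi
surface: viubgelrbvebi

cell CASE=du, KEL=ak, RANK=ma:
underlying: viubgel-ge-n-v
1. 0 -> i / C _ C #: inserts after position(s) 10: viubgelgeniv
2. p -> b, s -> z, t -> d / _ Z: no change
surface: viubgelgeniv

cell CASE=du, KEL=mi, RANK=ma:
underlying: viubgel-tu-n-v
1. 0 -> i / C _ C #: inserts after position(s) 10: viubgeltuniv
2. p -> b, s -> z, t -> d / _ Z: no change
surface: viubgeltuniv

cell CASE=em, KEL=ak, RANK=ma:
underlying: viubgel-ge-on-v
1. 0 -> i / C _ C #: inserts after position(s) 11: viubgelgeoniv
2. p -> b, s -> z, t -> d / _ Z: no change
surface: viubgelgeoniv


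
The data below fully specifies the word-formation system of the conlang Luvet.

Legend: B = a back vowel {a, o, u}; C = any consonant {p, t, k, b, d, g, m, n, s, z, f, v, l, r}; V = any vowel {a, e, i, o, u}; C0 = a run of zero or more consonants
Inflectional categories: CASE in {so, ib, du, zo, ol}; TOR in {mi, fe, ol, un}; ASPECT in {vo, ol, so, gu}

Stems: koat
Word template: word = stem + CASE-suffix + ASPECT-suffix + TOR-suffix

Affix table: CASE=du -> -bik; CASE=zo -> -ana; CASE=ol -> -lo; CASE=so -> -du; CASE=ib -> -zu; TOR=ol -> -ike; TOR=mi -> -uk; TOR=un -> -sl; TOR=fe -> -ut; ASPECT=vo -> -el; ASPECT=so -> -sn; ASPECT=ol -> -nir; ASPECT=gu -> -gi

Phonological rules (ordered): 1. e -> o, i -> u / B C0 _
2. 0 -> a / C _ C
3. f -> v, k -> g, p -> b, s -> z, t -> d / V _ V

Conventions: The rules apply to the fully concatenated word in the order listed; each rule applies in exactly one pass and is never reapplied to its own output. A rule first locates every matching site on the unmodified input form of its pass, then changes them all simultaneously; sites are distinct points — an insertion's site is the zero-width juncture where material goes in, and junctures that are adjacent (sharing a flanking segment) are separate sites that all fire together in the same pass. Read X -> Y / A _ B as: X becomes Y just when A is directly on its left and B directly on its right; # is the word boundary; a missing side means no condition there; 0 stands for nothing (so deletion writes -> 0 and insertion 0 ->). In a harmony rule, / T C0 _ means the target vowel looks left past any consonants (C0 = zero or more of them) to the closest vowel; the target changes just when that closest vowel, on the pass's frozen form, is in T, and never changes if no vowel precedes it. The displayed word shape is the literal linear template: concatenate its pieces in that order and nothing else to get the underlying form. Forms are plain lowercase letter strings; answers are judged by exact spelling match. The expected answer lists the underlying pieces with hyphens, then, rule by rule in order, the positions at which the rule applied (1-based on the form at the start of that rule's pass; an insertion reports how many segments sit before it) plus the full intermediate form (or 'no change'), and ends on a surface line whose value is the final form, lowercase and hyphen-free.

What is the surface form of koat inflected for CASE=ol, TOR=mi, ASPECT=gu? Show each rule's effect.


underlying: koat-lo-gi-uk
1. e -> o, i -> u / B C0 _: fires at position(s) 8: koatloguuk
2. 0 -> a / C _ C: inserts after position(s) 4: koataloguuk
3. f -> v, k -> g, p -> b, s -> z, t -> d / V _ V: fires at position(s) 4: koadaloguuk
surface: koadaloguuk
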